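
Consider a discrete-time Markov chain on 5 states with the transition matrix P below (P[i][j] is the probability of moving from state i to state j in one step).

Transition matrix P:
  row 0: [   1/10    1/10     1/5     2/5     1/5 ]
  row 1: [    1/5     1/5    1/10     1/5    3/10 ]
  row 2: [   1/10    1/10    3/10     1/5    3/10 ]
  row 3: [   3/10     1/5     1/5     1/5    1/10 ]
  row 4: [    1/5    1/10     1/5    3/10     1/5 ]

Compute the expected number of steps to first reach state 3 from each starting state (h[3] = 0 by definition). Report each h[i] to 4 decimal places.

h = [3.1991, 3.8626, 3.9455, 0.0000, 3.5190]

First-step conditioning: h[3] = 0; for i ≠ 3, h[i] = 1 + Σ_k P[i][k]·h[k].
  h[0] = 1 + 1/10·h[0] + 1/10·h[1] + 1/5·h[2] + 1/5·h[4]
  h[1] = 1 + 1/5·h[0] + 1/5·h[1] + 1/10·h[2] + 3/10·h[4]
  h[2] = 1 + 1/10·h[0] + 1/10·h[1] + 3/10·h[2] + 3/10·h[4]
  h[4] = 1 + 1/5·h[0] + 1/10·h[1] + 1/5·h[2] + 1/5·h[4]
Solving the 4×4 linear system over states ≠ 3 gives exactly h = [675/211, 815/211, 1665/422, 0, 1485/422] (h[3] = 0 is the target).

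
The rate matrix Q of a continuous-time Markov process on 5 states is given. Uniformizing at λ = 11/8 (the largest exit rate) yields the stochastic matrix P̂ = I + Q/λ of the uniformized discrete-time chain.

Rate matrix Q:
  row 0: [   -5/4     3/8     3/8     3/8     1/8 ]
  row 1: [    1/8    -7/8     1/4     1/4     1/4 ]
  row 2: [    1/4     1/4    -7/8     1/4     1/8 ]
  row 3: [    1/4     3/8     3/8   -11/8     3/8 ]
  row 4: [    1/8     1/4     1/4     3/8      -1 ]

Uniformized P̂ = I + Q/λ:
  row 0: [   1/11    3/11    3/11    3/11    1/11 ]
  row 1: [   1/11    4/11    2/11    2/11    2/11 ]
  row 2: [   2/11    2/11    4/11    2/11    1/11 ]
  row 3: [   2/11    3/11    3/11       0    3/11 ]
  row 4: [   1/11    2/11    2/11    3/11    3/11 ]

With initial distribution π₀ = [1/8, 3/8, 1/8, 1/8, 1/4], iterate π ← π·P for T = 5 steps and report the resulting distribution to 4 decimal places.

t=0: π = [0.1250, 0.3750, 0.1250, 0.1250, 0.2500]
t=1: π = [0.1136, 0.2727, 0.2273, 0.1932, 0.1932]
t=2: π = [0.1291, 0.2593, 0.2510, 0.1746, 0.1860]
t=3: π = [0.1296, 0.2566, 0.2551, 0.1787, 0.1800]
t=4: π = [0.1303, 0.2565, 0.2562, 0.1775, 0.1795]
t=5: π = [0.1303, 0.2564, 0.2564, 0.1777, 0.1791]

π = [0.1303, 0.2564, 0.2564, 0.1777, 0.1791]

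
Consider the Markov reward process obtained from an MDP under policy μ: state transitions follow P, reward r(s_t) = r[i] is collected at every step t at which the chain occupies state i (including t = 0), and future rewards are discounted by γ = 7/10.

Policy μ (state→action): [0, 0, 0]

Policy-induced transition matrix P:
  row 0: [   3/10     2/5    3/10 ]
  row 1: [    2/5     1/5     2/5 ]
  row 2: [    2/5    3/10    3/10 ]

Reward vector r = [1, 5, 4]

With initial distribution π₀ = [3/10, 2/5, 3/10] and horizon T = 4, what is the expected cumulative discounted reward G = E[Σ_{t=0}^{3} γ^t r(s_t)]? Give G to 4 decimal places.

t=0: π = [0.3000, 0.4000, 0.3000], E[r] = 3.5000, γ^t·E[r] = 3.500000, running G = 3.500000
t=1: π = [0.3700, 0.2900, 0.3400], E[r] = 3.1800, γ^t·E[r] = 2.226000, running G = 5.726000
t=2: π = [0.3630, 0.3080, 0.3290], E[r] = 3.2190, γ^t·E[r] = 1.577310, running G = 7.303310
t=3: π = [0.3637, 0.3055, 0.3308], E[r] = 3.2144, γ^t·E[r] = 1.102539, running G = 8.405849

G = 8.4058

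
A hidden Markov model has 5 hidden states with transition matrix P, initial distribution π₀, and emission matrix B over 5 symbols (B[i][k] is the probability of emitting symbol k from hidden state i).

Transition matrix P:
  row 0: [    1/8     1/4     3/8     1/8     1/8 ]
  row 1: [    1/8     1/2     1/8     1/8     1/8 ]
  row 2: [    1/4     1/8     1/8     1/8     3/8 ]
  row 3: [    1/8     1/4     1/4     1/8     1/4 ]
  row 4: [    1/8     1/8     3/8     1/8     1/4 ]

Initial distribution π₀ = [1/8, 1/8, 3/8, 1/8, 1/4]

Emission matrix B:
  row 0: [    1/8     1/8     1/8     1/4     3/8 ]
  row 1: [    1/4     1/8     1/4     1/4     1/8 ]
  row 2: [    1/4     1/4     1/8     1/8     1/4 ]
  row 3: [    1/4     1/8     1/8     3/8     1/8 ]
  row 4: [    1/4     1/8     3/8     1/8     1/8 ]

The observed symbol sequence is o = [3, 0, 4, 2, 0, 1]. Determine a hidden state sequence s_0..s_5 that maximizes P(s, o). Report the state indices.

t=0: δ = [3.125e-02, 3.125e-02, 4.688e-02, 4.688e-02, 3.125e-02]  (obs o_0=3)
t=1: δ = [1.465e-03, 3.906e-03, 2.930e-03, 1.465e-03, 4.395e-03]  ψ = [2, 1, 0, 2, 2]  (obs o_1=0)
t=2: δ = [2.747e-04, 2.441e-04, 4.120e-04, 6.866e-05, 1.373e-04]  ψ = [2, 1, 4, 4, 2]  (obs o_2=4)
t=3: δ = [1.287e-05, 3.052e-05, 1.287e-05, 6.437e-06, 5.794e-05]  ψ = [2, 1, 0, 2, 2]  (obs o_3=2)
t=4: δ = [9.052e-07, 3.815e-06, 5.431e-06, 1.810e-06, 3.621e-06]  ψ = [4, 1, 4, 4, 4]  (obs o_4=0)
t=5: δ = [1.697e-07, 2.384e-07, 3.395e-07, 8.487e-08, 2.546e-07]  ψ = [2, 1, 4, 2, 2]  (obs o_5=1)
backtrack: best end state = 2; path = [2, 4, 2, 4, 4, 2]

path = [2, 4, 2, 4, 4, 2]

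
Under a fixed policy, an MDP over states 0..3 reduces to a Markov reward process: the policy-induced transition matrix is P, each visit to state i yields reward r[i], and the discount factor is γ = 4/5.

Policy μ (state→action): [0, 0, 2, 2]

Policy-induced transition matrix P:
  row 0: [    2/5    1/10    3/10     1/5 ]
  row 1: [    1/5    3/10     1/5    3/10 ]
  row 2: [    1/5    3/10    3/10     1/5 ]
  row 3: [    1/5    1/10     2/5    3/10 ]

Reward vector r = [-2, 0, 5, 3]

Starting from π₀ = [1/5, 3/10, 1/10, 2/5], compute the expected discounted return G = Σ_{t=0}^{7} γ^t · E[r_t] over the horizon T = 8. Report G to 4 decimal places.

G = 6.9680

t=0: π = [0.2000, 0.3000, 0.1000, 0.4000], E[r] = 1.3000, γ^t·E[r] = 1.300000, running G = 1.300000
t=1: π = [0.2400, 0.1800, 0.3100, 0.2700], E[r] = 1.8800, γ^t·E[r] = 1.504000, running G = 2.804000
t=2: π = [0.2480, 0.1980, 0.3090, 0.2450], E[r] = 1.7840, γ^t·E[r] = 1.141760, running G = 3.945760
t=3: π = [0.2496, 0.2014, 0.3047, 0.2443], E[r] = 1.7572, γ^t·E[r] = 0.899686, running G = 4.845446
t=4: π = [0.2499, 0.2012, 0.3043, 0.2446], E[r] = 1.7553, γ^t·E[r] = 0.718979, running G = 5.564425
t=5: π = [0.2500, 0.2011, 0.3043, 0.2446], E[r] = 1.7554, γ^t·E[r] = 0.575224, running G = 6.139649
t=6: π = [0.2500, 0.2011, 0.3043, 0.2446], E[r] = 1.7554, γ^t·E[r] = 0.460180, running G = 6.599830
t=7: π = [0.2500, 0.2011, 0.3043, 0.2446], E[r] = 1.7554, γ^t·E[r] = 0.368142, running G = 6.967972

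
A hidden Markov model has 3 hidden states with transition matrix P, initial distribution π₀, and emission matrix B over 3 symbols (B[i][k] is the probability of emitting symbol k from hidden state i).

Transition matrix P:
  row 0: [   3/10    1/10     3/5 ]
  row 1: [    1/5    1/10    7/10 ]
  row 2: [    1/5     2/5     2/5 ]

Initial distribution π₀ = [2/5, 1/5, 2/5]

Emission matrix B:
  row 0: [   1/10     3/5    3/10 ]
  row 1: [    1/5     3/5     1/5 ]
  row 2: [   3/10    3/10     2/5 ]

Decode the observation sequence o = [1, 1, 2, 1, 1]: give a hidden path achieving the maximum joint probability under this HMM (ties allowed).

path = [0, 0, 2, 1, 2]

t=0: δ = [2.400e-01, 1.200e-01, 1.200e-01]  (obs o_0=1)
t=1: δ = [4.320e-02, 2.880e-02, 4.320e-02]  ψ = [0, 2, 0]  (obs o_1=1)
t=2: δ = [3.888e-03, 3.456e-03, 1.037e-02]  ψ = [0, 2, 0]  (obs o_2=2)
t=3: δ = [1.244e-03, 2.488e-03, 1.244e-03]  ψ = [2, 2, 2]  (obs o_3=1)
t=4: δ = [2.986e-04, 2.986e-04, 5.225e-04]  ψ = [1, 2, 1]  (obs o_4=1)
backtrack: best end state = 2; path = [0, 0, 2, 1, 2]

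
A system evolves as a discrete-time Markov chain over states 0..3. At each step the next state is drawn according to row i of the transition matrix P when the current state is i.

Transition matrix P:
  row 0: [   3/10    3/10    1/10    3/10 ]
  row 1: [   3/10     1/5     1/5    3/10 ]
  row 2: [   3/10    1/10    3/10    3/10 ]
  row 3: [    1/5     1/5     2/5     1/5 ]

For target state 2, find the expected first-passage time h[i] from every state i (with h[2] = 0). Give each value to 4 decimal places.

h = [4.8400, 4.4000, 0.0000, 3.5600]

First-step conditioning: h[2] = 0; for i ≠ 2, h[i] = 1 + Σ_k P[i][k]·h[k].
  h[0] = 1 + 3/10·h[0] + 3/10·h[1] + 3/10·h[3]
  h[1] = 1 + 3/10·h[0] + 1/5·h[1] + 3/10·h[3]
  h[3] = 1 + 1/5·h[0] + 1/5·h[1] + 1/5·h[3]
Solving the 3×3 linear system over states ≠ 2 gives exactly h = [121/25, 22/5, 0, 89/25] (h[2] = 0 is the target).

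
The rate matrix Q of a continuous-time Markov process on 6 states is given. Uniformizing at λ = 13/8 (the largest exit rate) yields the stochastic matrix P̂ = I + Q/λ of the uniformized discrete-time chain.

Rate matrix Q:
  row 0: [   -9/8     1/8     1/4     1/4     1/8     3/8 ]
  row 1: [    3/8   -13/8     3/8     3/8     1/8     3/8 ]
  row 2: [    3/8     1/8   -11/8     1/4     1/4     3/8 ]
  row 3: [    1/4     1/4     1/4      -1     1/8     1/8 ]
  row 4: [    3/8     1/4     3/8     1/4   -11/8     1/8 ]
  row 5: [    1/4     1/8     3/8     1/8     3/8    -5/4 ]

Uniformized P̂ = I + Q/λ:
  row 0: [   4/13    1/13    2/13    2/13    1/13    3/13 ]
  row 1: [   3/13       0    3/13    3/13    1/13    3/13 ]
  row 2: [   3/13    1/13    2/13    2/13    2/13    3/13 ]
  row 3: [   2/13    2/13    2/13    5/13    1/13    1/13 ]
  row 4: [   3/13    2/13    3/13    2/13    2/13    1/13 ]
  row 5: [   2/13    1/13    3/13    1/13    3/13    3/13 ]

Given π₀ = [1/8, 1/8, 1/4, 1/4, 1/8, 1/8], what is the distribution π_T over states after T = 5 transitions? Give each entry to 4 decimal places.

π = [0.2189, 0.0943, 0.1850, 0.1914, 0.1290, 0.1815]

t=0: π = [0.1250, 0.1250, 0.2500, 0.2500, 0.1250, 0.1250]
t=1: π = [0.2115, 0.0962, 0.1827, 0.2115, 0.1250, 0.1731]
t=2: π = [0.2175, 0.0954, 0.1842, 0.1967, 0.1272, 0.1790]
t=3: π = [0.2186, 0.0945, 0.1847, 0.1928, 0.1284, 0.1809]
t=4: π = [0.2188, 0.0944, 0.1849, 0.1917, 0.1288, 0.1813]
t=5: π = [0.2189, 0.0943, 0.1850, 0.1914, 0.1290, 0.1815]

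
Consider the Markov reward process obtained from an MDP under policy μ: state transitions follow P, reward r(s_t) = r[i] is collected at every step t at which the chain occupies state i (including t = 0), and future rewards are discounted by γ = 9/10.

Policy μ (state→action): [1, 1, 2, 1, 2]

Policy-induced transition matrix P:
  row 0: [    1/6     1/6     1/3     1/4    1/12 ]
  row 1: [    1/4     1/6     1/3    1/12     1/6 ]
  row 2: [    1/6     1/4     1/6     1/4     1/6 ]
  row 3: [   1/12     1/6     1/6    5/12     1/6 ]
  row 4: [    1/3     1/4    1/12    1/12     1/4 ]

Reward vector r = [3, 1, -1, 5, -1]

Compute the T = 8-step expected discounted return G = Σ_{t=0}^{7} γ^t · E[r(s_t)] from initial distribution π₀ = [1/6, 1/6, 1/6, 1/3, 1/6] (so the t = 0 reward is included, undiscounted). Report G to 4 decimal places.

G = 9.2648

t=0: π = [0.1667, 0.1667, 0.1667, 0.3333, 0.1667], E[r] = 2.0000, γ^t·E[r] = 2.000000, running G = 2.000000
t=1: π = [0.1806, 0.1944, 0.2083, 0.2500, 0.1667], E[r] = 1.6111, γ^t·E[r] = 1.450000, running G = 3.450000
t=2: π = [0.1898, 0.1979, 0.2153, 0.2315, 0.1655], E[r] = 1.5440, γ^t·E[r] = 1.250625, running G = 4.700625
t=3: π = [0.1915, 0.1984, 0.2175, 0.2280, 0.1646], E[r] = 1.5307, γ^t·E[r] = 1.115859, running G = 5.816484
t=4: π = [0.1916, 0.1985, 0.2179, 0.2275, 0.1644], E[r] = 1.5285, γ^t·E[r] = 1.002881, running G = 6.819366
t=5: π = [0.1917, 0.1985, 0.2180, 0.2274, 0.1644], E[r] = 1.5282, γ^t·E[r] = 0.902409, running G = 7.721774
t=6: π = [0.1917, 0.1985, 0.2180, 0.2274, 0.1644], E[r] = 1.5282, γ^t·E[r] = 0.812146, running G = 8.533920
t=7: π = [0.1917, 0.1985, 0.2180, 0.2274, 0.1644], E[r] = 1.5282, γ^t·E[r] = 0.730928, running G = 9.264848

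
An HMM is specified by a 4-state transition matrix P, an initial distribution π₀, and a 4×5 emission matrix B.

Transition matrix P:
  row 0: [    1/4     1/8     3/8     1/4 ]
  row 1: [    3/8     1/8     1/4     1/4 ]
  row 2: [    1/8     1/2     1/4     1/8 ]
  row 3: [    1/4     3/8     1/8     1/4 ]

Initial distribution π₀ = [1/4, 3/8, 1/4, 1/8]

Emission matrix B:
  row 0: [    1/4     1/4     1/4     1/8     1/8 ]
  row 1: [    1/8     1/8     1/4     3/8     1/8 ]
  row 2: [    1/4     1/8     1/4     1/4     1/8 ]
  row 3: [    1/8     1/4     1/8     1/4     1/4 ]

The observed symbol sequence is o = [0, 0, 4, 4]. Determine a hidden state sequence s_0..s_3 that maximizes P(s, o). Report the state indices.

path = [0, 2, 1, 3]

t=0: δ = [6.250e-02, 4.688e-02, 6.250e-02, 1.562e-02]  (obs o_0=0)
t=1: δ = [4.395e-03, 3.906e-03, 5.859e-03, 1.953e-03]  ψ = [1, 2, 0, 0]  (obs o_1=0)
t=2: δ = [1.831e-04, 3.662e-04, 2.060e-04, 2.747e-04]  ψ = [1, 2, 0, 0]  (obs o_2=4)
t=3: δ = [1.717e-05, 1.287e-05, 1.144e-05, 2.289e-05]  ψ = [1, 2, 1, 1]  (obs o_3=4)
backtrack: best end state = 3; path = [0, 2, 1, 3]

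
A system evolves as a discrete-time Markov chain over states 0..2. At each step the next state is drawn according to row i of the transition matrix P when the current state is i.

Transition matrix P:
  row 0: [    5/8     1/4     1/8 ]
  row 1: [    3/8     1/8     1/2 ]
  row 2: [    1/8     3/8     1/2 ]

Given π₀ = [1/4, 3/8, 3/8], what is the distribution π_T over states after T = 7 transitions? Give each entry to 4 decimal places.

t=0: π = [0.2500, 0.3750, 0.3750]
t=1: π = [0.3438, 0.2500, 0.4063]
t=2: π = [0.3594, 0.2695, 0.3711]
t=3: π = [0.3721, 0.2627, 0.3652]
t=4: π = [0.3767, 0.2628, 0.3605]
t=5: π = [0.3791, 0.2622, 0.3587]
t=6: π = [0.3801, 0.2621, 0.3579]
t=7: π = [0.3806, 0.2620, 0.3575]

π = [0.3806, 0.2620, 0.3575]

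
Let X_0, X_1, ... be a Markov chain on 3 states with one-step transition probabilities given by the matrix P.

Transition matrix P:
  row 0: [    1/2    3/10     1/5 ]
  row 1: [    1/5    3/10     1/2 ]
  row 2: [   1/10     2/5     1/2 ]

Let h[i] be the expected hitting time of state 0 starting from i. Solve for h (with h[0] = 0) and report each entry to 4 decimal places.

First-step conditioning: h[0] = 0; for i ≠ 0, h[i] = 1 + Σ_k P[i][k]·h[k].
  h[1] = 1 + 3/10·h[1] + 1/2·h[2]
  h[2] = 1 + 2/5·h[1] + 1/2·h[2]
Solving the 2×2 linear system over states ≠ 0 gives exactly h = [0, 20/3, 22/3] (h[0] = 0 is the target).

h = [0.0000, 6.6667, 7.3333]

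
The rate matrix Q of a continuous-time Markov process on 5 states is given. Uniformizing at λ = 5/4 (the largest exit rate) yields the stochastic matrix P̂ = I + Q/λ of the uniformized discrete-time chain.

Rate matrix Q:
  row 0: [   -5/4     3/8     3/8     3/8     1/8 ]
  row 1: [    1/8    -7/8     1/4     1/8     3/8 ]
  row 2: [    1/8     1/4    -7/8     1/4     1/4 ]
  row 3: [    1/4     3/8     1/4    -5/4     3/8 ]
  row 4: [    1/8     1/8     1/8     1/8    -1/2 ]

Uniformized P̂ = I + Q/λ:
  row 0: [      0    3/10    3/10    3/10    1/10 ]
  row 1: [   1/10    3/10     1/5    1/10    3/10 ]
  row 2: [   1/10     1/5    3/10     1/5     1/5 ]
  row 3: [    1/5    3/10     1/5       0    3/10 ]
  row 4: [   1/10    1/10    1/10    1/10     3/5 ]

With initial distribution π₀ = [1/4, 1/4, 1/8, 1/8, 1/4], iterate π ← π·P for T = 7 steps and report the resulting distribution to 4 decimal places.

π = [0.1025, 0.2064, 0.1923, 0.1270, 0.3717]

t=0: π = [0.2500, 0.2500, 0.1250, 0.1250, 0.2500]
t=1: π = [0.0875, 0.2375, 0.2125, 0.1500, 0.3125]
t=2: π = [0.1063, 0.2163, 0.1988, 0.1238, 0.3550]
t=3: π = [0.1018, 0.2091, 0.1950, 0.1288, 0.3654]
t=4: π = [0.1027, 0.2074, 0.1931, 0.1270, 0.3698]
t=5: π = [0.1024, 0.2067, 0.1926, 0.1272, 0.3711]
t=6: π = [0.1025, 0.2065, 0.1924, 0.1270, 0.3716]
t=7: π = [0.1025, 0.2064, 0.1923, 0.1270, 0.3717]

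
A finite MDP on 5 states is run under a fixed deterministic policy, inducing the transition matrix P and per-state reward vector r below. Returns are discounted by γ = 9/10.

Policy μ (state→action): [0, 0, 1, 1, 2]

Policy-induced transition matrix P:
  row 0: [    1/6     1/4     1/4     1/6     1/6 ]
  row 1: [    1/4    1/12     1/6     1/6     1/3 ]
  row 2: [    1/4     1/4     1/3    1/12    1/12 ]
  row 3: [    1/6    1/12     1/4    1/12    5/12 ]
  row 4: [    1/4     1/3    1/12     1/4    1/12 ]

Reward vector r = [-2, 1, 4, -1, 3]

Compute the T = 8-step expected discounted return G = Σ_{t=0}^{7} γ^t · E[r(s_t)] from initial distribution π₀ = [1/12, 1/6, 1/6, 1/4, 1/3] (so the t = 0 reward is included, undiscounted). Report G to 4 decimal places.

t=0: π = [0.0833, 0.1667, 0.1667, 0.2500, 0.3333], E[r] = 1.4167, γ^t·E[r] = 1.416667, running G = 1.416667
t=1: π = [0.2222, 0.2083, 0.1944, 0.1597, 0.2153], E[r] = 1.0278, γ^t·E[r] = 0.925000, running G = 2.341667
t=2: π = [0.2182, 0.2066, 0.2130, 0.1551, 0.2072], E[r] = 1.0885, γ^t·E[r] = 0.881719, running G = 3.223385
t=3: π = [0.2189, 0.2070, 0.2160, 0.1533, 0.2049], E[r] = 1.0945, γ^t·E[r] = 0.797906, running G = 4.021292
t=4: π = [0.2190, 0.2070, 0.2166, 0.1530, 0.2044], E[r] = 1.0957, γ^t·E[r] = 0.718917, running G = 4.740209
t=5: π = [0.2190, 0.2070, 0.2167, 0.1529, 0.2043], E[r] = 1.0960, γ^t·E[r] = 0.647196, running G = 5.387405
t=6: π = [0.2190, 0.2070, 0.2168, 0.1529, 0.2043], E[r] = 1.0961, γ^t·E[r] = 0.582498, running G = 5.969903
t=7: π = [0.2190, 0.2070, 0.2168, 0.1529, 0.2043], E[r] = 1.0961, γ^t·E[r] = 0.524254, running G = 6.494157

G = 6.4942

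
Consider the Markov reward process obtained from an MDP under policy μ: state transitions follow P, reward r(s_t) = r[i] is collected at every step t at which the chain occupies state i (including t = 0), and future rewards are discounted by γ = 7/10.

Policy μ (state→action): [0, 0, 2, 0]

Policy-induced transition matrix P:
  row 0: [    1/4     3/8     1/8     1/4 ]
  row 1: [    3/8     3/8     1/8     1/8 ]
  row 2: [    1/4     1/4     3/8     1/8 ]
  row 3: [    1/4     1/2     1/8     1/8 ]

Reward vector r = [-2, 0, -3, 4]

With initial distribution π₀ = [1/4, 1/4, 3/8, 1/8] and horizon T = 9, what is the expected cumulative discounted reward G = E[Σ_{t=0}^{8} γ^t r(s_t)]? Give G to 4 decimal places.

G = -2.2312

t=0: π = [0.2500, 0.2500, 0.3750, 0.1250], E[r] = -1.1250, γ^t·E[r] = -1.125000, running G = -1.125000
t=1: π = [0.2813, 0.3438, 0.2188, 0.1563], E[r] = -0.5938, γ^t·E[r] = -0.415625, running G = -1.540625
t=2: π = [0.2930, 0.3672, 0.1797, 0.1602], E[r] = -0.4844, γ^t·E[r] = -0.237344, running G = -1.777969
t=3: π = [0.2959, 0.3726, 0.1699, 0.1616], E[r] = -0.4551, γ^t·E[r] = -0.156092, running G = -1.934061
t=4: π = [0.2966, 0.3740, 0.1675, 0.1620], E[r] = -0.4476, γ^t·E[r] = -0.107476, running G = -2.041537
t=5: π = [0.2967, 0.3743, 0.1669, 0.1621], E[r] = -0.4458, γ^t·E[r] = -0.074928, running G = -2.116465
t=6: π = [0.2968, 0.3744, 0.1667, 0.1621], E[r] = -0.4454, γ^t·E[r] = -0.052396, running G = -2.168861
t=7: π = [0.2968, 0.3744, 0.1667, 0.1621], E[r] = -0.4452, γ^t·E[r] = -0.036668, running G = -2.205529
t=8: π = [0.2968, 0.3744, 0.1667, 0.1621], E[r] = -0.4452, γ^t·E[r] = -0.025666, running G = -2.231195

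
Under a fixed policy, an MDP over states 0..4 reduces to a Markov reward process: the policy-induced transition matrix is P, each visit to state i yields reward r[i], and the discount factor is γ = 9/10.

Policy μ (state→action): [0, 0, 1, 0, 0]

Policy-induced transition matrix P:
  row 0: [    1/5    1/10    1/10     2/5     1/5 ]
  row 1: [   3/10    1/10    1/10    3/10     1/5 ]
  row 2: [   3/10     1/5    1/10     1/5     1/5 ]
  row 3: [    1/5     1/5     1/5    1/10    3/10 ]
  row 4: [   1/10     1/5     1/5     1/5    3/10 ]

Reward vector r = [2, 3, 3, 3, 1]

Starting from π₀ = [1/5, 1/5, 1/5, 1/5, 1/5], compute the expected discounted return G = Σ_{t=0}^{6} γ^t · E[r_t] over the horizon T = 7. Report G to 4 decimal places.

G = 12.0904

t=0: π = [0.2000, 0.2000, 0.2000, 0.2000, 0.2000], E[r] = 2.4000, γ^t·E[r] = 2.400000, running G = 2.400000
t=1: π = [0.2200, 0.1600, 0.1400, 0.2400, 0.2400], E[r] = 2.3000, γ^t·E[r] = 2.070000, running G = 4.470000
t=2: π = [0.2060, 0.1620, 0.1480, 0.2360, 0.2480], E[r] = 2.2980, γ^t·E[r] = 1.861380, running G = 6.331380
t=3: π = [0.2062, 0.1632, 0.1484, 0.2338, 0.2484], E[r] = 2.2970, γ^t·E[r] = 1.674513, running G = 8.005893
t=4: π = [0.2063, 0.1631, 0.1482, 0.2342, 0.2482], E[r] = 2.2972, γ^t·E[r] = 1.507219, running G = 9.513112
t=5: π = [0.2063, 0.1631, 0.1482, 0.2342, 0.2482], E[r] = 2.2972, γ^t·E[r] = 1.356482, running G = 10.869594
t=6: π = [0.2063, 0.1631, 0.1482, 0.2342, 0.2482], E[r] = 2.2972, γ^t·E[r] = 1.220834, running G = 12.090429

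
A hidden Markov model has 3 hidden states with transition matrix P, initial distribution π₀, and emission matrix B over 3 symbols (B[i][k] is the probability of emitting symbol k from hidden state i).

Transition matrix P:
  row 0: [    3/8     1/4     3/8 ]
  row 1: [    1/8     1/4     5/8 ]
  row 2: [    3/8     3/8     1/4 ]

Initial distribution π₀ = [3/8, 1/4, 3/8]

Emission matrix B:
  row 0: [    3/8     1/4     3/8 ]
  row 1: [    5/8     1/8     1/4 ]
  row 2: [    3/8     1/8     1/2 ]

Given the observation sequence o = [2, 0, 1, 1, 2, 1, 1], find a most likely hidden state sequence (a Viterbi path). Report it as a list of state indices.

path = [2, 1, 2, 0, 2, 0, 0]

t=0: δ = [1.406e-01, 6.250e-02, 1.875e-01]  (obs o_0=2)
t=1: δ = [2.637e-02, 4.395e-02, 1.978e-02]  ψ = [2, 2, 0]  (obs o_1=0)
t=2: δ = [2.472e-03, 1.373e-03, 3.433e-03]  ψ = [0, 1, 1]  (obs o_2=1)
t=3: δ = [3.219e-04, 1.609e-04, 1.159e-04]  ψ = [2, 2, 0]  (obs o_3=1)
t=4: δ = [4.526e-05, 2.012e-05, 6.035e-05]  ψ = [0, 0, 0]  (obs o_4=2)
t=5: δ = [5.658e-06, 2.829e-06, 2.122e-06]  ψ = [2, 2, 0]  (obs o_5=1)
t=6: δ = [5.304e-07, 1.768e-07, 2.652e-07]  ψ = [0, 0, 0]  (obs o_6=1)
backtrack: best end state = 0; path = [2, 1, 2, 0, 2, 0, 0]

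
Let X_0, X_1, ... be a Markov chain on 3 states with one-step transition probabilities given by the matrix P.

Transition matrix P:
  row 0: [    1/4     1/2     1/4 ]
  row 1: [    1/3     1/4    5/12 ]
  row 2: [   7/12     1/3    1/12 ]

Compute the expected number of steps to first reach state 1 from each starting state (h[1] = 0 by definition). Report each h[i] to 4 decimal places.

h = [2.1538, 0.0000, 2.4615]

First-step conditioning: h[1] = 0; for i ≠ 1, h[i] = 1 + Σ_k P[i][k]·h[k].
  h[0] = 1 + 1/4·h[0] + 1/4·h[2]
  h[2] = 1 + 7/12·h[0] + 1/12·h[2]
Solving the 2×2 linear system over states ≠ 1 gives exactly h = [28/13, 0, 32/13] (h[1] = 0 is the target).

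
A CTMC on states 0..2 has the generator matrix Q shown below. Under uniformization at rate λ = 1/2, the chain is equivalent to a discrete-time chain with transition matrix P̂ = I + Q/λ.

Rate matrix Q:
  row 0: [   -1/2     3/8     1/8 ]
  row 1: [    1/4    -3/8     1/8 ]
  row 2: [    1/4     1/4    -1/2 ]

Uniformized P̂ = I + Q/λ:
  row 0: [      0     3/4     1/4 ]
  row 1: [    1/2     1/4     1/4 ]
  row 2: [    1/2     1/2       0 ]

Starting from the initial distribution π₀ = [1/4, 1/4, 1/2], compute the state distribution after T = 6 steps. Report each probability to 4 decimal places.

π = [0.3320, 0.4679, 0.2001]

t=0: π = [0.2500, 0.2500, 0.5000]
t=1: π = [0.3750, 0.5000, 0.1250]
t=2: π = [0.3125, 0.4688, 0.2188]
t=3: π = [0.3438, 0.4609, 0.1953]
t=4: π = [0.3281, 0.4707, 0.2012]
t=5: π = [0.3359, 0.4644, 0.1997]
t=6: π = [0.3320, 0.4679, 0.2001]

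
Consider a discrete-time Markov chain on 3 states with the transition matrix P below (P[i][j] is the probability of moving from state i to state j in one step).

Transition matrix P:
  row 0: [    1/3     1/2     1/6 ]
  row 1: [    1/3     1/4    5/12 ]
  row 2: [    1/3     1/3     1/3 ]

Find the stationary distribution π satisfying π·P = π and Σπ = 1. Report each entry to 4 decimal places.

π = [0.3333, 0.3590, 0.3077]

Balance equations π_j = Σ_i π_i·P[i][j]:
  π_0 = 1/3·π_0 + 1/3·π_1 + 1/3·π_2
  π_1 = 1/2·π_0 + 1/4·π_1 + 1/3·π_2
  normalize: π_0 + π_1 + π_2 = 1
Solving the linear system gives exactly π = [1/3, 14/39, 4/13].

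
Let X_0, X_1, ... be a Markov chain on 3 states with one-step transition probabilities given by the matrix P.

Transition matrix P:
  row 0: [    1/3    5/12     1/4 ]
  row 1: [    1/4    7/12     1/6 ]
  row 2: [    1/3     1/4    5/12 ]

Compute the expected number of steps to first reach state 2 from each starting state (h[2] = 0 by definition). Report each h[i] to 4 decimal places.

First-step conditioning: h[2] = 0; for i ≠ 2, h[i] = 1 + Σ_k P[i][k]·h[k].
  h[0] = 1 + 1/3·h[0] + 5/12·h[1]
  h[1] = 1 + 1/4·h[0] + 7/12·h[1]
Solving the 2×2 linear system over states ≠ 2 gives exactly h = [24/5, 132/25, 0] (h[2] = 0 is the target).

h = [4.8000, 5.2800, 0.0000]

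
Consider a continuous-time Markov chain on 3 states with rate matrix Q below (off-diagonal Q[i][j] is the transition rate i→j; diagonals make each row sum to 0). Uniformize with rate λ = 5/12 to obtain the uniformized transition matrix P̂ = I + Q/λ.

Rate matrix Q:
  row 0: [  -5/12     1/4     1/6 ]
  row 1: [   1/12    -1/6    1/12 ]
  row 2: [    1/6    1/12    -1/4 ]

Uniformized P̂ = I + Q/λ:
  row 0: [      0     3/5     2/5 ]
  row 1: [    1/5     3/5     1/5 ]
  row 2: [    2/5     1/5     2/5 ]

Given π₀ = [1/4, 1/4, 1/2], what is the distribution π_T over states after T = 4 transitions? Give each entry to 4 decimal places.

t=0: π = [0.2500, 0.2500, 0.5000]
t=1: π = [0.2500, 0.4000, 0.3500]
t=2: π = [0.2200, 0.4600, 0.3200]
t=3: π = [0.2200, 0.4720, 0.3080]
t=4: π = [0.2176, 0.4768, 0.3056]

π = [0.2176, 0.4768, 0.3056]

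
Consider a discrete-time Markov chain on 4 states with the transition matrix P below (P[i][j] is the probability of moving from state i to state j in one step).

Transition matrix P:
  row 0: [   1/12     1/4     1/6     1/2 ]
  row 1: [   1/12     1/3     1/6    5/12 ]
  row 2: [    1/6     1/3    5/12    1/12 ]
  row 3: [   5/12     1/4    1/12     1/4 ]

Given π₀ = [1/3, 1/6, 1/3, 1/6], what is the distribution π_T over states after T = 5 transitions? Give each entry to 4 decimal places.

t=0: π = [0.3333, 0.1667, 0.3333, 0.1667]
t=1: π = [0.1667, 0.2917, 0.2361, 0.3056]
t=2: π = [0.2049, 0.2940, 0.2002, 0.3009]
t=3: π = [0.2003, 0.2912, 0.1916, 0.3168]
t=4: π = [0.2049, 0.2902, 0.1882, 0.3167]
t=5: π = [0.2046, 0.2899, 0.1873, 0.3182]

π = [0.2046, 0.2899, 0.1873, 0.3182]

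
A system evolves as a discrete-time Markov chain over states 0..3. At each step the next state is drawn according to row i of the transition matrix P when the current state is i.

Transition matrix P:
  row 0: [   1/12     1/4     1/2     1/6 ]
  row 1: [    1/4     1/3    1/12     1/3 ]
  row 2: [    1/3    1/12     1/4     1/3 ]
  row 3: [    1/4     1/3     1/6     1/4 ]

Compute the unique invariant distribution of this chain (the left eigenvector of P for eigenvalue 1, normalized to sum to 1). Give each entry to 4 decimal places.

π = [0.2316, 0.2533, 0.2430, 0.2721]

Balance equations π_j = Σ_i π_i·P[i][j]:
  π_0 = 1/12·π_0 + 1/4·π_1 + 1/3·π_2 + 1/4·π_3
  π_1 = 1/4·π_0 + 1/3·π_1 + 1/12·π_2 + 1/3·π_3
  π_2 = 1/2·π_0 + 1/12·π_1 + 1/4·π_2 + 1/6·π_3
  normalize: π_0 + π_1 + π_2 + π_3 = 1
Solving the linear system gives exactly π = [407/1757, 445/1757, 61/251, 478/1757].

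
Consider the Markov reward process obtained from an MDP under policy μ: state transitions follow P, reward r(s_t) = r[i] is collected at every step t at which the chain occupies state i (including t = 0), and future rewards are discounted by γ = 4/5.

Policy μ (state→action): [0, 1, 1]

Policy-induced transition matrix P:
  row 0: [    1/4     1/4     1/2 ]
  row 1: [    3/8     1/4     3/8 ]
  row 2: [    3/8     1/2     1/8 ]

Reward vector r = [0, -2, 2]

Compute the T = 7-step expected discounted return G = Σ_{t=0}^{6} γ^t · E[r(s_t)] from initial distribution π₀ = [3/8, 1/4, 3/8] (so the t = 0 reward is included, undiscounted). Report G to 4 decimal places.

t=0: π = [0.3750, 0.2500, 0.3750], E[r] = 0.2500, γ^t·E[r] = 0.250000, running G = 0.250000
t=1: π = [0.3281, 0.3438, 0.3281], E[r] = -0.0313, γ^t·E[r] = -0.025000, running G = 0.225000
t=2: π = [0.3340, 0.3320, 0.3340], E[r] = 0.0039, γ^t·E[r] = 0.002500, running G = 0.227500
t=3: π = [0.3333, 0.3335, 0.3333], E[r] = -0.0005, γ^t·E[r] = -0.000250, running G = 0.227250
t=4: π = [0.3333, 0.3333, 0.3333], E[r] = 0.0001, γ^t·E[r] = 0.000025, running G = 0.227275
t=5: π = [0.3333, 0.3333, 0.3333], E[r] = 0.0000, γ^t·E[r] = -0.000003, running G = 0.227273
t=6: π = [0.3333, 0.3333, 0.3333], E[r] = 0.0000, γ^t·E[r] = 0.000000, running G = 0.227273

G = 0.2273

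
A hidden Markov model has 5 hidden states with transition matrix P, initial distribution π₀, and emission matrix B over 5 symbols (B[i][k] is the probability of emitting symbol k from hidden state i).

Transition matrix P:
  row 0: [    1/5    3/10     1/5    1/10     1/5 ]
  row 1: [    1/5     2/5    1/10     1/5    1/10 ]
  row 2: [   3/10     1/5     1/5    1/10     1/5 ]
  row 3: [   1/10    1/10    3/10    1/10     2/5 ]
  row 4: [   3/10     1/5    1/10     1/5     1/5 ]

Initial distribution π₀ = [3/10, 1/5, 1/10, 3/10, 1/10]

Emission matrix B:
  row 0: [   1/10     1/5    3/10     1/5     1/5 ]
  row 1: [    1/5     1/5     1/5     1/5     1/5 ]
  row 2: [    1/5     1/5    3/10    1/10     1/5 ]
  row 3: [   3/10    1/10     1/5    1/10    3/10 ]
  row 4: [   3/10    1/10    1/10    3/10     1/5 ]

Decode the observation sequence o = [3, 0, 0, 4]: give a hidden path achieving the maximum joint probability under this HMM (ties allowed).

path = [0, 1, 1, 1]

t=0: δ = [6.000e-02, 4.000e-02, 1.000e-02, 3.000e-02, 3.000e-02]  (obs o_0=3)
t=1: δ = [1.200e-03, 3.600e-03, 2.400e-03, 2.400e-03, 3.600e-03]  ψ = [0, 0, 0, 1, 0]  (obs o_1=0)
t=2: δ = [1.080e-04, 2.880e-04, 1.440e-04, 2.160e-04, 2.880e-04]  ψ = [4, 1, 3, 1, 3]  (obs o_2=0)
t=3: δ = [1.728e-05, 2.304e-05, 1.296e-05, 1.728e-05, 1.728e-05]  ψ = [4, 1, 3, 1, 3]  (obs o_3=4)
backtrack: best end state = 1; path = [0, 1, 1, 1]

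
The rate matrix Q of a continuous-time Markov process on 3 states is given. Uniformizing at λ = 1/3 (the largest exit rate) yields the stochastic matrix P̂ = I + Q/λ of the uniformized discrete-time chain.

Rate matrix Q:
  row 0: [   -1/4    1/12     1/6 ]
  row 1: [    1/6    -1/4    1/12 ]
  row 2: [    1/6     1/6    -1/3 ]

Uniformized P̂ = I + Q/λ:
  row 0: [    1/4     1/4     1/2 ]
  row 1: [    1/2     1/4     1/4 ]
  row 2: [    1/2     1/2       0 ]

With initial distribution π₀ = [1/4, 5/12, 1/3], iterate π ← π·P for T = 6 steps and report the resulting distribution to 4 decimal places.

t=0: π = [0.2500, 0.4167, 0.3333]
t=1: π = [0.4375, 0.3333, 0.2292]
t=2: π = [0.3906, 0.3073, 0.3021]
t=3: π = [0.4023, 0.3255, 0.2721]
t=4: π = [0.3994, 0.3180, 0.2826]
t=5: π = [0.4001, 0.3206, 0.2792]
t=6: π = [0.4000, 0.3198, 0.2802]

π = [0.4000, 0.3198, 0.2802]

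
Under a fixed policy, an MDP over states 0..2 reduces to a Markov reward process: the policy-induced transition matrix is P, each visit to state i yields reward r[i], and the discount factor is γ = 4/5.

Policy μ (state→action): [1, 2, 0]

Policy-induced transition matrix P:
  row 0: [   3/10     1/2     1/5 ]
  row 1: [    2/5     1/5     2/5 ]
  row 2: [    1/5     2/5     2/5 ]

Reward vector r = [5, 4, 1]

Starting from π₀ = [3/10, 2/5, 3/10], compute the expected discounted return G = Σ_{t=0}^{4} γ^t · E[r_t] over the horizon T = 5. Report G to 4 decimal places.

t=0: π = [0.3000, 0.4000, 0.3000], E[r] = 3.4000, γ^t·E[r] = 3.400000, running G = 3.400000
t=1: π = [0.3100, 0.3500, 0.3400], E[r] = 3.2900, γ^t·E[r] = 2.632000, running G = 6.032000
t=2: π = [0.3010, 0.3610, 0.3380], E[r] = 3.2870, γ^t·E[r] = 2.103680, running G = 8.135680
t=3: π = [0.3023, 0.3579, 0.3398], E[r] = 3.2829, γ^t·E[r] = 1.680845, running G = 9.816525
t=4: π = [0.3018, 0.3587, 0.3395], E[r] = 3.2832, γ^t·E[r] = 1.344795, running G = 11.161319

G = 11.1613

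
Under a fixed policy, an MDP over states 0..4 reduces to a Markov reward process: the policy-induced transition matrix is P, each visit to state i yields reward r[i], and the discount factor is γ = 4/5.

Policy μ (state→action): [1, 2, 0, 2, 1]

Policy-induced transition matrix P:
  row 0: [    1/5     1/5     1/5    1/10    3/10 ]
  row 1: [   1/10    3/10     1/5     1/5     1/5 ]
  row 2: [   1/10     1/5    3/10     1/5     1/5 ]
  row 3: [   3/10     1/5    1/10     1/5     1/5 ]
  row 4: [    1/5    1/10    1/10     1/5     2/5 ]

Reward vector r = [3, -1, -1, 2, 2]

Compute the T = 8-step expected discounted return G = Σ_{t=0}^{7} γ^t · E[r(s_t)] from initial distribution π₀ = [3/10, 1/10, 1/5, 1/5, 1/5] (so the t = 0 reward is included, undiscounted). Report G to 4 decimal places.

G = 4.8335

t=0: π = [0.3000, 0.1000, 0.2000, 0.2000, 0.2000], E[r] = 1.4000, γ^t·E[r] = 1.400000, running G = 1.400000
t=1: π = [0.1900, 0.1900, 0.1800, 0.1700, 0.2700], E[r] = 1.0800, γ^t·E[r] = 0.864000, running G = 2.264000
t=2: π = [0.1800, 0.1920, 0.1740, 0.1810, 0.2730], E[r] = 1.0820, γ^t·E[r] = 0.692480, running G = 2.956480
t=3: π = [0.1815, 0.1919, 0.1720, 0.1820, 0.2726], E[r] = 1.0898, γ^t·E[r] = 0.557978, running G = 3.514458
t=4: π = [0.1818, 0.1919, 0.1717, 0.1819, 0.2727], E[r] = 1.0908, γ^t·E[r] = 0.446792, running G = 3.961249
t=5: π = [0.1818, 0.1919, 0.1717, 0.1818, 0.2727], E[r] = 1.0909, γ^t·E[r] = 0.357458, running G = 4.318707
t=6: π = [0.1818, 0.1919, 0.1717, 0.1818, 0.2727], E[r] = 1.0909, γ^t·E[r] = 0.285972, running G = 4.604679
t=7: π = [0.1818, 0.1919, 0.1717, 0.1818, 0.2727], E[r] = 1.0909, γ^t·E[r] = 0.228780, running G = 4.833459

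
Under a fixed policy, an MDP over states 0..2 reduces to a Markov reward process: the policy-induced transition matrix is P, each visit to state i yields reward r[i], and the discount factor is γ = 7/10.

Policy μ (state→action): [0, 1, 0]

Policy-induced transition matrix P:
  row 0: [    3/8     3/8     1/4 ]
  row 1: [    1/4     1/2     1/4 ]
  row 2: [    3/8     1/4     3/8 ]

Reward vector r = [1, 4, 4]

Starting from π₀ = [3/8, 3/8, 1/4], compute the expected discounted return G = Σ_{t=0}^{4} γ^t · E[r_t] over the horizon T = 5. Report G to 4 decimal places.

t=0: π = [0.3750, 0.3750, 0.2500], E[r] = 2.8750, γ^t·E[r] = 2.875000, running G = 2.875000
t=1: π = [0.3281, 0.3906, 0.2813], E[r] = 3.0156, γ^t·E[r] = 2.110938, running G = 4.985938
t=2: π = [0.3262, 0.3887, 0.2852], E[r] = 3.0215, γ^t·E[r] = 1.480527, running G = 6.466465
t=3: π = [0.3264, 0.3879, 0.2856], E[r] = 3.0208, γ^t·E[r] = 1.036118, running G = 7.502583
t=4: π = [0.3265, 0.3878, 0.2857], E[r] = 3.0205, γ^t·E[r] = 0.725217, running G = 8.227799

G = 8.2278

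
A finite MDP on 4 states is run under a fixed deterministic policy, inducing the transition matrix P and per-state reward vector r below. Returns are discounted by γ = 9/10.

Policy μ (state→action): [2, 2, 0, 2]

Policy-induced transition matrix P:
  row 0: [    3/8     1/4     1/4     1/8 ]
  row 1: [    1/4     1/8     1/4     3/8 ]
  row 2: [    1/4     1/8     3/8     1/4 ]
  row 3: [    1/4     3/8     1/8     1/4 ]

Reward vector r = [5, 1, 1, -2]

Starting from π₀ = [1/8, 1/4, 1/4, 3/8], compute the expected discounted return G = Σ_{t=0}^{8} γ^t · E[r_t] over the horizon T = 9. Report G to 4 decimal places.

G = 7.4810

t=0: π = [0.1250, 0.2500, 0.2500, 0.3750], E[r] = 0.3750, γ^t·E[r] = 0.375000, running G = 0.375000
t=1: π = [0.2656, 0.2344, 0.2344, 0.2656], E[r] = 1.2656, γ^t·E[r] = 1.139063, running G = 1.514063
t=2: π = [0.2832, 0.2246, 0.2461, 0.2461], E[r] = 1.3945, γ^t·E[r] = 1.129570, running G = 2.643633
t=3: π = [0.2854, 0.2219, 0.2500, 0.2427], E[r] = 1.4136, γ^t·E[r] = 1.030496, running G = 3.674128
t=4: π = [0.2857, 0.2213, 0.2509, 0.2421], E[r] = 1.4165, γ^t·E[r] = 0.929368, running G = 4.603497
t=5: π = [0.2857, 0.2212, 0.2511, 0.2420], E[r] = 1.4170, γ^t·E[r] = 0.836702, running G = 5.440198
t=6: π = [0.2857, 0.2212, 0.2511, 0.2419], E[r] = 1.4170, γ^t·E[r] = 0.753071, running G = 6.193269
t=7: π = [0.2857, 0.2212, 0.2512, 0.2419], E[r] = 1.4170, γ^t·E[r] = 0.677770, running G = 6.871039
t=8: π = [0.2857, 0.2212, 0.2512, 0.2419], E[r] = 1.4171, γ^t·E[r] = 0.609994, running G = 7.481033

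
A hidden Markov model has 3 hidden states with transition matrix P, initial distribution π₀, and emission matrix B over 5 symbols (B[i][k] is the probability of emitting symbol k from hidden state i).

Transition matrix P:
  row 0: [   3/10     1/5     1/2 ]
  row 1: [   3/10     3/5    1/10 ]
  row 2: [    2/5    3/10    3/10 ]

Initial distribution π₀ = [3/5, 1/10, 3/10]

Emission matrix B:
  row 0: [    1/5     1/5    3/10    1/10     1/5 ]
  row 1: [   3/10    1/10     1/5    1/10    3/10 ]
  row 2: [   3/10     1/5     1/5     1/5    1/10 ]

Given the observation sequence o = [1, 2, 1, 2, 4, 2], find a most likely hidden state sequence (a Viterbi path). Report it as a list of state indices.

path = [0, 0, 2, 1, 1, 1]

t=0: δ = [1.200e-01, 1.000e-02, 6.000e-02]  (obs o_0=1)
t=1: δ = [1.080e-02, 4.800e-03, 1.200e-02]  ψ = [0, 0, 0]  (obs o_1=2)
t=2: δ = [9.600e-04, 3.600e-04, 1.080e-03]  ψ = [2, 2, 0]  (obs o_2=1)
t=3: δ = [1.296e-04, 6.480e-05, 9.600e-05]  ψ = [2, 2, 0]  (obs o_3=2)
t=4: δ = [7.776e-06, 1.166e-05, 6.480e-06]  ψ = [0, 1, 0]  (obs o_4=4)
t=5: δ = [1.050e-06, 1.400e-06, 7.776e-07]  ψ = [1, 1, 0]  (obs o_5=2)
backtrack: best end state = 1; path = [0, 0, 2, 1, 1, 1]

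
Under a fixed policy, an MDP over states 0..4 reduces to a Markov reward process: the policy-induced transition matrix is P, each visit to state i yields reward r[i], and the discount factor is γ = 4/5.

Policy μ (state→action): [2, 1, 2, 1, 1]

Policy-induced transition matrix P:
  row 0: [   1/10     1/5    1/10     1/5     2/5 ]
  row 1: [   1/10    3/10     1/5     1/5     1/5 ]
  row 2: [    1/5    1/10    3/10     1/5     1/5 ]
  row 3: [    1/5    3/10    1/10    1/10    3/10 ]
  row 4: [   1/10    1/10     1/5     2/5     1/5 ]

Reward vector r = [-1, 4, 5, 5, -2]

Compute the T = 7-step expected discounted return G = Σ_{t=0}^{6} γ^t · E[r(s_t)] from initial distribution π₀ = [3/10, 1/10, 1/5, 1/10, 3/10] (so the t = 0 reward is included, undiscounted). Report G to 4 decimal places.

G = 7.4497

t=0: π = [0.3000, 0.1000, 0.2000, 0.1000, 0.3000], E[r] = 1.0000, γ^t·E[r] = 1.000000, running G = 1.000000
t=1: π = [0.1300, 0.1700, 0.1800, 0.2500, 0.2700], E[r] = 2.1600, γ^t·E[r] = 1.728000, running G = 2.728000
t=2: π = [0.1430, 0.1970, 0.1800, 0.2290, 0.2510], E[r] = 2.1880, γ^t·E[r] = 1.400320, running G = 4.128320
t=3: π = [0.1409, 0.1995, 0.1808, 0.2273, 0.2515], E[r] = 2.1946, γ^t·E[r] = 1.123635, running G = 5.251955
t=4: π = [0.1408, 0.1995, 0.1813, 0.2276, 0.2509], E[r] = 2.1993, γ^t·E[r] = 0.900841, running G = 6.152797
t=5: π = [0.1409, 0.1995, 0.1813, 0.2274, 0.2509], E[r] = 2.1988, γ^t·E[r] = 0.720498, running G = 6.873294
t=6: π = [0.1409, 0.1995, 0.1813, 0.2274, 0.2509], E[r] = 2.1989, γ^t·E[r] = 0.576420, running G = 7.449714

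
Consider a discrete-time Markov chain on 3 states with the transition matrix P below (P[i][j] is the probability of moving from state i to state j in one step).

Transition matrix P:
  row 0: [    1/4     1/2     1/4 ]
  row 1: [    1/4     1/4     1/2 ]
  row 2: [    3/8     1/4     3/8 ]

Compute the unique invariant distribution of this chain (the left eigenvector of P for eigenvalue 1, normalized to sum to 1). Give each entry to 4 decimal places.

Balance equations π_j = Σ_i π_i·P[i][j]:
  π_0 = 1/4·π_0 + 1/4·π_1 + 3/8·π_2
  π_1 = 1/2·π_0 + 1/4·π_1 + 1/4·π_2
  normalize: π_0 + π_1 + π_2 = 1
Solving the linear system gives exactly π = [11/37, 12/37, 14/37].

π = [0.2973, 0.3243, 0.3784]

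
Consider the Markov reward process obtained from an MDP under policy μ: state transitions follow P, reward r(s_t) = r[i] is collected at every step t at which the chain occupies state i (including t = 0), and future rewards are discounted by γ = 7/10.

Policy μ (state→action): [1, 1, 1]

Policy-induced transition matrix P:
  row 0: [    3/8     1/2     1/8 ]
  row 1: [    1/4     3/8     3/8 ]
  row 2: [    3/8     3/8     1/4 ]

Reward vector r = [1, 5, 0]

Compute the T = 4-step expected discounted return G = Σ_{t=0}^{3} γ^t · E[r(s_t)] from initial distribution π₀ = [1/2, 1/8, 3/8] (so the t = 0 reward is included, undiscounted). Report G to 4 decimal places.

G = 4.9160

t=0: π = [0.5000, 0.1250, 0.3750], E[r] = 1.1250, γ^t·E[r] = 1.125000, running G = 1.125000
t=1: π = [0.3594, 0.4375, 0.2031], E[r] = 2.5469, γ^t·E[r] = 1.782813, running G = 2.907813
t=2: π = [0.3203, 0.4199, 0.2598], E[r] = 2.4199, γ^t·E[r] = 1.185762, running G = 4.093574
t=3: π = [0.3225, 0.4150, 0.2625], E[r] = 2.3977, γ^t·E[r] = 0.822413, running G = 4.915987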